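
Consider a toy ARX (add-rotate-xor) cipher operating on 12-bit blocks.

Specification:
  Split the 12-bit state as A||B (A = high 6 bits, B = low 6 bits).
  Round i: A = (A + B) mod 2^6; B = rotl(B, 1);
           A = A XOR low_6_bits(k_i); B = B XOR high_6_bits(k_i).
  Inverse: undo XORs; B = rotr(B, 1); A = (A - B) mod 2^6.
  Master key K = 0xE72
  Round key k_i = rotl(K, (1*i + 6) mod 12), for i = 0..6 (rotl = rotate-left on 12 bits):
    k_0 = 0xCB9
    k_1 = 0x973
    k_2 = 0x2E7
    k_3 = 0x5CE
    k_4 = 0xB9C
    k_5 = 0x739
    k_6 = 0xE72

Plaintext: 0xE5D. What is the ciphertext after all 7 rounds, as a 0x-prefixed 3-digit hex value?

s_0 = plaintext = 0xE5D
s_1 = Round(s_0, k_0) = 0xBC8
s_2 = Round(s_1, k_1) = 0x135
s_3 = Round(s_2, k_2) = 0x7A0
s_4 = Round(s_3, k_3) = 0xC16
s_5 = Round(s_4, k_4) = 0x682
s_6 = Round(s_5, k_5) = 0x958
s_7 = Round(s_6, k_6) = 0x3C9

0x3C9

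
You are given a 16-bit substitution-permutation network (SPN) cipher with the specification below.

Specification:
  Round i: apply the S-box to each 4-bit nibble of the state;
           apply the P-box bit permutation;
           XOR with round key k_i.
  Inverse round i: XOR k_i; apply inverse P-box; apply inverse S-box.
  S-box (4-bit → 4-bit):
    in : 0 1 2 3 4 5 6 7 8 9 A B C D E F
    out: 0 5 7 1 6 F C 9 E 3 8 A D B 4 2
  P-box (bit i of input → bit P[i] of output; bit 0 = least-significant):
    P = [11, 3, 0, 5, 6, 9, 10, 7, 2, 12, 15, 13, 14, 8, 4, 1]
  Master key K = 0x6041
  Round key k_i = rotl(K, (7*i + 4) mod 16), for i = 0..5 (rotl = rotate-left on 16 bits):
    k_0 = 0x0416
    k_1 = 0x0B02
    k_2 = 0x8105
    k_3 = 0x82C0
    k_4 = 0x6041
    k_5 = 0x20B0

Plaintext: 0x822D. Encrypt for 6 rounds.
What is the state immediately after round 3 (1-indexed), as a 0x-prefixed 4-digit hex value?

s_0 = plaintext = 0x822D
s_1 = Round(s_0, k_0) = 0x9B68
s_2 = Round(s_1, k_1) = 0x7EAB
s_3 = Round(s_2, k_2) = 0x41AF
s_4 = Round(s_3, k_3) = 0x035C
s_5 = Round(s_4, k_4) = 0x6EA4
s_6 = Round(s_5, k_5) = 0xA02B

0x41AF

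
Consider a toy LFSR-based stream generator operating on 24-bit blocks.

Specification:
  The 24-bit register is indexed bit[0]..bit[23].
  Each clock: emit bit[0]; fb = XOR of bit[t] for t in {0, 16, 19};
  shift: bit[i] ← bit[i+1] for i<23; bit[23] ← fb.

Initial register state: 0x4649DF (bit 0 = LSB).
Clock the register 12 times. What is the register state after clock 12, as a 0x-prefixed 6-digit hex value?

0xEB1464

reg_0 = 0x4649DF
clock 1: out=1, reg = 0xA324EF
clock 2: out=1, reg = 0x519277
clock 3: out=1, reg = 0x28C93B
clock 4: out=1, reg = 0x14649D
clock 5: out=1, reg = 0x8A324E
clock 6: out=0, reg = 0xC51927
clock 7: out=1, reg = 0x628C93
clock 8: out=1, reg = 0xB14649
clock 9: out=1, reg = 0x58A324
clock 10: out=0, reg = 0xAC5192
clock 11: out=0, reg = 0xD628C9
clock 12: out=1, reg = 0xEB1464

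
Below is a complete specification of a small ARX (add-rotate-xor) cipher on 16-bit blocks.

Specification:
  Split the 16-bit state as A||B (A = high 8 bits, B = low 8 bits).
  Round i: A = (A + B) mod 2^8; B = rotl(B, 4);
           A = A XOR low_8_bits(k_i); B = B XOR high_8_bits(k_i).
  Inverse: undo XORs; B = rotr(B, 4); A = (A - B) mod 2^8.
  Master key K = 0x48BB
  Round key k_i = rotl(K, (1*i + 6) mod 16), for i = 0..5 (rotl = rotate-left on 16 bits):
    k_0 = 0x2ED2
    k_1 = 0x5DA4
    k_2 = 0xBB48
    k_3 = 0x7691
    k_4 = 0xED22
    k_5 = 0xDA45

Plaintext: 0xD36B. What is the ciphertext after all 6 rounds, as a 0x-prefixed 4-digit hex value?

0xDF1D

s_0 = plaintext = 0xD36B
s_1 = Round(s_0, k_0) = 0xEC98
s_2 = Round(s_1, k_1) = 0x20D4
s_3 = Round(s_2, k_2) = 0xBCF6
s_4 = Round(s_3, k_3) = 0x2319
s_5 = Round(s_4, k_4) = 0x1E7C
s_6 = Round(s_5, k_5) = 0xDF1D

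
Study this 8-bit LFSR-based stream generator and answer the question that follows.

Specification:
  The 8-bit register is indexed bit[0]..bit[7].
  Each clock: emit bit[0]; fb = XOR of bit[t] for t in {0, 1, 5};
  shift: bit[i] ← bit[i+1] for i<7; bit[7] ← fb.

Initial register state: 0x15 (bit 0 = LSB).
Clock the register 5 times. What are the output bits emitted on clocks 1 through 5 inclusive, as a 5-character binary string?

reg_0 = 0x15
clock 1: out=1, reg = 0x8A
clock 2: out=0, reg = 0xC5
clock 3: out=1, reg = 0xE2
clock 4: out=0, reg = 0x71
clock 5: out=1, reg = 0x38

10101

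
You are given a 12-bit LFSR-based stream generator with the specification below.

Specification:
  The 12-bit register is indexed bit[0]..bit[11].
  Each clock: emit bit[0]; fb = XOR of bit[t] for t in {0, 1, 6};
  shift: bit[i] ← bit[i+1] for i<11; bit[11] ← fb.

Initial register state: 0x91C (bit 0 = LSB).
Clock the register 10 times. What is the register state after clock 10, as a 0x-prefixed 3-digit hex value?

0x0DA

reg_0 = 0x91C
clock 1: out=0, reg = 0x48E
clock 2: out=0, reg = 0xA47
clock 3: out=1, reg = 0xD23
clock 4: out=1, reg = 0x691
clock 5: out=1, reg = 0xB48
clock 6: out=0, reg = 0xDA4
clock 7: out=0, reg = 0x6D2
clock 8: out=0, reg = 0x369
clock 9: out=1, reg = 0x1B4
clock 10: out=0, reg = 0x0DA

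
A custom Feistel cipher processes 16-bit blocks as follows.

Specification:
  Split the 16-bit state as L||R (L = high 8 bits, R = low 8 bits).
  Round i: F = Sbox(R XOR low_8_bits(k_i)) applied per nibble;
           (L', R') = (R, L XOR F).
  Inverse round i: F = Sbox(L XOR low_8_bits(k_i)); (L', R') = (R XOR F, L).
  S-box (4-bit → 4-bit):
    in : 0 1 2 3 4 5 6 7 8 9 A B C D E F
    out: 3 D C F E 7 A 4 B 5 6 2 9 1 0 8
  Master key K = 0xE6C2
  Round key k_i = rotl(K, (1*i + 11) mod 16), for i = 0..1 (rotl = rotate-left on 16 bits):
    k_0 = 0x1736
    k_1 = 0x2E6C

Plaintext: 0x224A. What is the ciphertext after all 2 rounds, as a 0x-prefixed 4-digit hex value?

s_0 = plaintext = 0x224A
s_1 = Round(s_0, k_0) = 0x4A6B
s_2 = Round(s_1, k_1) = 0x6B7E

0x6B7E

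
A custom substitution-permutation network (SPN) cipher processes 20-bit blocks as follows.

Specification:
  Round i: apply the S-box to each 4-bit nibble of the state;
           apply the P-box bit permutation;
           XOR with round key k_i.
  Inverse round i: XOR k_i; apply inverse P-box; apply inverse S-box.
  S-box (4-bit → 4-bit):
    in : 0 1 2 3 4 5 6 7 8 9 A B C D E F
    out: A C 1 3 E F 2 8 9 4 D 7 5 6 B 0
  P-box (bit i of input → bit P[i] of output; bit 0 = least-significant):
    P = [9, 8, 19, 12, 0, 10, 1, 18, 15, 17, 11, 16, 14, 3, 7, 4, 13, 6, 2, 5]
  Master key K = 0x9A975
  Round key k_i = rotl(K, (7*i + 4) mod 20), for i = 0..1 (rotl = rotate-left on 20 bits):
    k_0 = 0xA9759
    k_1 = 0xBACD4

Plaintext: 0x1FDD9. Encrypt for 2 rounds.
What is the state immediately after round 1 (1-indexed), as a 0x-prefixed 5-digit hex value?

0x09B7F

s_0 = plaintext = 0x1FDD9
s_1 = Round(s_0, k_0) = 0x09B7F
s_2 = Round(s_1, k_1) = 0xD2434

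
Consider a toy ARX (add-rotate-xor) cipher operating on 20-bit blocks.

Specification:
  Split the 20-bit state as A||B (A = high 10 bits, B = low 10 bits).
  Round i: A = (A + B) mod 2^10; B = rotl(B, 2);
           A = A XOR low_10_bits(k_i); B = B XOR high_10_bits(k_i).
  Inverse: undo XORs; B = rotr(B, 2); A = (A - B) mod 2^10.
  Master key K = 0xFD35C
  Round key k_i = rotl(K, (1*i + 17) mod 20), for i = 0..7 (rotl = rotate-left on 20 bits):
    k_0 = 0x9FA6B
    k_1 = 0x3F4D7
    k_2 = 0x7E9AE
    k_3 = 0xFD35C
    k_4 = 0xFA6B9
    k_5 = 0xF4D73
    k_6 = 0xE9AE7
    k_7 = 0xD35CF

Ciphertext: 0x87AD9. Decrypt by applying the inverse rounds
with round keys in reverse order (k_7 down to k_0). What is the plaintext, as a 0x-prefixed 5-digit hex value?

s_0 = ciphertext = 0x87AD9
s_1 = InvRound(s_0, k_7) = 0xDB065
s_2 = InvRound(s_1, k_6) = 0x66FF0
s_3 = InvRound(s_2, k_5) = 0x78308
s_4 = InvRound(s_3, k_4) = 0x88538
s_5 = InvRound(s_4, k_3) = 0x328B3
s_6 = InvRound(s_5, k_2) = 0x04952
s_7 = InvRound(s_6, k_1) = 0x56B6B
s_8 = InvRound(s_7, k_0) = 0x7B145

0x7B145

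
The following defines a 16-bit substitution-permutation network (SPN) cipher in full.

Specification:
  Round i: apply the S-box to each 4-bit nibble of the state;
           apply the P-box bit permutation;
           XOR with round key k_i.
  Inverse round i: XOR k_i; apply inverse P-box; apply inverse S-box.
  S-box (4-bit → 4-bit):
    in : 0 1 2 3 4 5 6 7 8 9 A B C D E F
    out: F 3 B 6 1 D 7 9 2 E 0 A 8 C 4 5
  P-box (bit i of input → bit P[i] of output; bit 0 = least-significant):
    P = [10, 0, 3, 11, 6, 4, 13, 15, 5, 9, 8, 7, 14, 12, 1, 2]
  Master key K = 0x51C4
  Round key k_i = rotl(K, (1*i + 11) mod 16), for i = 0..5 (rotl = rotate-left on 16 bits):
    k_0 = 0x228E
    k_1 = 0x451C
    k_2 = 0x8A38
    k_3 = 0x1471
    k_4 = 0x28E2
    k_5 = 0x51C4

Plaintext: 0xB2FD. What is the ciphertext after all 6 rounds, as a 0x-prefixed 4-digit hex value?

0xD48A

s_0 = plaintext = 0xB2FD
s_1 = Round(s_0, k_0) = 0x1862
s_2 = Round(s_1, k_1) = 0x3B4D
s_3 = Round(s_2, k_2) = 0x90F2
s_4 = Round(s_3, k_3) = 0x2B96
s_5 = Round(s_4, k_4) = 0xDE7F
s_6 = Round(s_5, k_5) = 0xD48A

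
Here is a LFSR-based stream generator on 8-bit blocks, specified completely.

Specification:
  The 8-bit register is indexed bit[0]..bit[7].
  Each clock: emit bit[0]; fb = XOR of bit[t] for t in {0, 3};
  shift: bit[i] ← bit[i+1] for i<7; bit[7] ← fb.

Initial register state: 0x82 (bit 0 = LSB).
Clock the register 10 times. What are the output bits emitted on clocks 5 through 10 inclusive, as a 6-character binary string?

reg_0 = 0x82
clock 1: out=0, reg = 0x41
clock 2: out=1, reg = 0xA0
clock 3: out=0, reg = 0x50
clock 4: out=0, reg = 0x28
clock 5: out=0, reg = 0x94
clock 6: out=0, reg = 0x4A
clock 7: out=0, reg = 0xA5
clock 8: out=1, reg = 0xD2
clock 9: out=0, reg = 0x69
clock 10: out=1, reg = 0x34

000101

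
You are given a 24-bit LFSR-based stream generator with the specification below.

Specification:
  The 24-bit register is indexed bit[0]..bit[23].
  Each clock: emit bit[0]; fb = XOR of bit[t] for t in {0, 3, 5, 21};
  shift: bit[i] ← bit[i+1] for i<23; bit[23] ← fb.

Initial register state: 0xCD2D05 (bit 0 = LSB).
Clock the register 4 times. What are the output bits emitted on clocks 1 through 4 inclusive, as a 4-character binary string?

reg_0 = 0xCD2D05
clock 1: out=1, reg = 0xE69682
clock 2: out=0, reg = 0xF34B41
clock 3: out=1, reg = 0x79A5A0
clock 4: out=0, reg = 0x3CD2D0

1010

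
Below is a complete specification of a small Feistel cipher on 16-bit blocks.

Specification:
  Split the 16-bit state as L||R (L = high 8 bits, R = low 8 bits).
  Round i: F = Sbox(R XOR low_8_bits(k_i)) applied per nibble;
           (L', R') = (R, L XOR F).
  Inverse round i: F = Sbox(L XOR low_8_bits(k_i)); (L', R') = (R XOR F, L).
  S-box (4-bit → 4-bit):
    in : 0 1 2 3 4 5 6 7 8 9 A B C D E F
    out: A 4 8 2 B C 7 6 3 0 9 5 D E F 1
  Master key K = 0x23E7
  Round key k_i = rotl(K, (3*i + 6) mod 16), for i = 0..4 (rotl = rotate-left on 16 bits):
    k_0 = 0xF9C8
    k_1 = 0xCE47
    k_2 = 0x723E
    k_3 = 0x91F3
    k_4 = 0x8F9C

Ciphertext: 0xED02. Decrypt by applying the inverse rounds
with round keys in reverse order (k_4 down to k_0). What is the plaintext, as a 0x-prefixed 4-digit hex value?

0x953B

s_0 = ciphertext = 0xED02
s_1 = InvRound(s_0, k_4) = 0x66ED
s_2 = InvRound(s_1, k_3) = 0xE166
s_3 = InvRound(s_2, k_2) = 0x87E1
s_4 = InvRound(s_3, k_1) = 0x3B87
s_5 = InvRound(s_4, k_0) = 0x953B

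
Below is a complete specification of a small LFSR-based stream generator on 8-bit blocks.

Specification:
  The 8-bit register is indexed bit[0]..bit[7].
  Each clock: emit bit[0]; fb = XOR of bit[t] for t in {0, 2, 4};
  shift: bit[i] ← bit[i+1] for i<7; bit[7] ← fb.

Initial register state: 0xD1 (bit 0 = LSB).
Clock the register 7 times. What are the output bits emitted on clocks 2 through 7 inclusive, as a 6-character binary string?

000101

reg_0 = 0xD1
clock 1: out=1, reg = 0x68
clock 2: out=0, reg = 0x34
clock 3: out=0, reg = 0x1A
clock 4: out=0, reg = 0x8D
clock 5: out=1, reg = 0x46
clock 6: out=0, reg = 0xA3
clock 7: out=1, reg = 0xD1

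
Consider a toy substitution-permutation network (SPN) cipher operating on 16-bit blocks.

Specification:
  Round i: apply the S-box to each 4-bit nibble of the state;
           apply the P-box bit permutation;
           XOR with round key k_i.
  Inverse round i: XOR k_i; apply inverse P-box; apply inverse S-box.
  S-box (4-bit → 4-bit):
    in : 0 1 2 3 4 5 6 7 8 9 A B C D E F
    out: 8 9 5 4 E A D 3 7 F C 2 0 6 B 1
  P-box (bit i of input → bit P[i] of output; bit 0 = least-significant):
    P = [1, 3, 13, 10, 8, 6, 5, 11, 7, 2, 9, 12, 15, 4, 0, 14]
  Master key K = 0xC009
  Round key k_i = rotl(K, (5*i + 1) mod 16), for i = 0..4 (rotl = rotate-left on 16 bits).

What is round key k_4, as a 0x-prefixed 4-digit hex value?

0x0138

K = 0xC009
k_0 = rotl(K, (5*0+1) mod 16) = rotl(K, 1) = 0x8013
k_1 = rotl(K, (5*1+1) mod 16) = rotl(K, 6) = 0x0270
k_2 = rotl(K, (5*2+1) mod 16) = rotl(K, 11) = 0x4E00
k_3 = rotl(K, (5*3+1) mod 16) = rotl(K, 0) = 0xC009
k_4 = rotl(K, (5*4+1) mod 16) = rotl(K, 5) = 0x0138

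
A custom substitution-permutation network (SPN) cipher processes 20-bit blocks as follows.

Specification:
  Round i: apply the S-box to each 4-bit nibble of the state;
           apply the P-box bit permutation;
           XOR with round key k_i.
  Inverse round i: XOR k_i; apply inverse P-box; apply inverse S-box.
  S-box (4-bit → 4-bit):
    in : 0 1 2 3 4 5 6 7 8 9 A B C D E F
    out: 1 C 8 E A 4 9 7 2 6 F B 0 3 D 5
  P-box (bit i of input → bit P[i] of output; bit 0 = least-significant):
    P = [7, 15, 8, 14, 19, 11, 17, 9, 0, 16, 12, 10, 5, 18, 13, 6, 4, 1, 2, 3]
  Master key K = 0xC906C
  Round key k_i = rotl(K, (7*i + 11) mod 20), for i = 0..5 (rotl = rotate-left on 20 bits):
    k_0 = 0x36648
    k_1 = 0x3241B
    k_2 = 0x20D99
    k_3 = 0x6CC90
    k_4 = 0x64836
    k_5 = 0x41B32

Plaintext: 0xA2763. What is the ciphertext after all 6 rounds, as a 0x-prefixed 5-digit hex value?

0x369C4

s_0 = plaintext = 0xA2763
s_1 = Round(s_0, k_0) = 0xAB517
s_2 = Round(s_1, k_1) = 0x5B7E5
s_3 = Round(s_2, k_2) = 0xD1EFC
s_4 = Round(s_3, k_3) = 0xCF8C3
s_5 = Round(s_4, k_4) = 0x7A916
s_6 = Round(s_5, k_5) = 0x369C4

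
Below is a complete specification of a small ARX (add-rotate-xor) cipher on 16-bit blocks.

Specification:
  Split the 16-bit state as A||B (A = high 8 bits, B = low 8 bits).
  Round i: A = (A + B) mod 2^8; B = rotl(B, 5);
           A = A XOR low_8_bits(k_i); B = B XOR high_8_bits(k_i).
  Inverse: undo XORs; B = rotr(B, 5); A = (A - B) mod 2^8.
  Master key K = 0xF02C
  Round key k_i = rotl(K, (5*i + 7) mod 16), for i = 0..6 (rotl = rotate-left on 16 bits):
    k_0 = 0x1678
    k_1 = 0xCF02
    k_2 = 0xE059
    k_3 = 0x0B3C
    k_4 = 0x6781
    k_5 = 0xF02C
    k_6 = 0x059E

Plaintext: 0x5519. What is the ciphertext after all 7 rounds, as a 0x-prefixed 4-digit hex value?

s_0 = plaintext = 0x5519
s_1 = Round(s_0, k_0) = 0x1635
s_2 = Round(s_1, k_1) = 0x4969
s_3 = Round(s_2, k_2) = 0xEBCD
s_4 = Round(s_3, k_3) = 0x84B2
s_5 = Round(s_4, k_4) = 0xB731
s_6 = Round(s_5, k_5) = 0xC4D6
s_7 = Round(s_6, k_6) = 0x04DF

0x04DF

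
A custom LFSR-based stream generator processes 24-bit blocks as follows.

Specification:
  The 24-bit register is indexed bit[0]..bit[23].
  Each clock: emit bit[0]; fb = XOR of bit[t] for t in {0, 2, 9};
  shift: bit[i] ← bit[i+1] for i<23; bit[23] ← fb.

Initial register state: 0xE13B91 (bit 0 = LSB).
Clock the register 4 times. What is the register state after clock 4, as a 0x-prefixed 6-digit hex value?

0x8E13B9

reg_0 = 0xE13B91
clock 1: out=1, reg = 0x709DC8
clock 2: out=0, reg = 0x384EE4
clock 3: out=0, reg = 0x1C2772
clock 4: out=0, reg = 0x8E13B9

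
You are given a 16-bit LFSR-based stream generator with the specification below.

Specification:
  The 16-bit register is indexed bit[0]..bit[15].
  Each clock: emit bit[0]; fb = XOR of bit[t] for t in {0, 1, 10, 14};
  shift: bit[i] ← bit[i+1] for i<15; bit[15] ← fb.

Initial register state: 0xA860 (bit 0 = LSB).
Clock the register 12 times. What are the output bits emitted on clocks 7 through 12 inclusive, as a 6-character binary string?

100001

reg_0 = 0xA860
clock 1: out=0, reg = 0x5430
clock 2: out=0, reg = 0x2A18
clock 3: out=0, reg = 0x150C
clock 4: out=0, reg = 0x8A86
clock 5: out=0, reg = 0xC543
clock 6: out=1, reg = 0x62A1
clock 7: out=1, reg = 0x3150
clock 8: out=0, reg = 0x18A8
clock 9: out=0, reg = 0x0C54
clock 10: out=0, reg = 0x862A
clock 11: out=0, reg = 0x4315
clock 12: out=1, reg = 0x218A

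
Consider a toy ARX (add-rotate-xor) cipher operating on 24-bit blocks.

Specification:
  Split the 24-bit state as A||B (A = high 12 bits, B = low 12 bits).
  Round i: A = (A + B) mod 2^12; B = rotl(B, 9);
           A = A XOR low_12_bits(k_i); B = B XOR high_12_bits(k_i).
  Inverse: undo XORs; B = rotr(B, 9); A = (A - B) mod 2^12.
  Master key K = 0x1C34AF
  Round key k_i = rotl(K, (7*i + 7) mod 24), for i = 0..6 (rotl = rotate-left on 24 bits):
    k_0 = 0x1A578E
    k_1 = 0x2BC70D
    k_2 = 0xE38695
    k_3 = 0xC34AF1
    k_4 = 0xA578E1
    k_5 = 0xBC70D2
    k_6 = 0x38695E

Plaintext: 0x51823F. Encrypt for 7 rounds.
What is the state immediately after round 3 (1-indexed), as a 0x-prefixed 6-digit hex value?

s_0 = plaintext = 0x51823F
s_1 = Round(s_0, k_0) = 0x0D9FE2
s_2 = Round(s_1, k_1) = 0x7B6740
s_3 = Round(s_2, k_2) = 0x863ED0
s_4 = Round(s_3, k_3) = 0xDC2DEE
s_5 = Round(s_4, k_4) = 0x3517EA
s_6 = Round(s_5, k_5) = 0xBE9F3A
s_7 = Round(s_6, k_6) = 0x27D661

0x863ED0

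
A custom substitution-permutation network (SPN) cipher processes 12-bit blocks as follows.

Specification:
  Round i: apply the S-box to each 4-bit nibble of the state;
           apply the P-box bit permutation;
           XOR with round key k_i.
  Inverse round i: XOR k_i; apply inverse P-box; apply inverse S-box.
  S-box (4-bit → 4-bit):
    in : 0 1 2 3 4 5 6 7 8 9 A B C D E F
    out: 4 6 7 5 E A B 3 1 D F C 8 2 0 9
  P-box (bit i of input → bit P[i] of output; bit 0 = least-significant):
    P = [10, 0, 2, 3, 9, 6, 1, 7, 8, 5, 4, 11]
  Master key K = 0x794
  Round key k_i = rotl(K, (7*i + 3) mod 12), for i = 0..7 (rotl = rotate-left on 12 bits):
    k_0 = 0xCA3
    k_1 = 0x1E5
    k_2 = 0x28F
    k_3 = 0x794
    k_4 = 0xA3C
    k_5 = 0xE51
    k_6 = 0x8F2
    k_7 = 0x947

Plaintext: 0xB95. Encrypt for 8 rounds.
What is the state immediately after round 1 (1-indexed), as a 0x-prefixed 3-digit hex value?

0x638

s_0 = plaintext = 0xB95
s_1 = Round(s_0, k_0) = 0x638
s_2 = Round(s_1, k_1) = 0xEC7
s_3 = Round(s_2, k_2) = 0x60E
s_4 = Round(s_3, k_3) = 0xEB6
s_5 = Round(s_4, k_4) = 0xEB7
s_6 = Round(s_5, k_5) = 0xAD2
s_7 = Round(s_6, k_6) = 0x587
s_8 = Round(s_7, k_7) = 0x766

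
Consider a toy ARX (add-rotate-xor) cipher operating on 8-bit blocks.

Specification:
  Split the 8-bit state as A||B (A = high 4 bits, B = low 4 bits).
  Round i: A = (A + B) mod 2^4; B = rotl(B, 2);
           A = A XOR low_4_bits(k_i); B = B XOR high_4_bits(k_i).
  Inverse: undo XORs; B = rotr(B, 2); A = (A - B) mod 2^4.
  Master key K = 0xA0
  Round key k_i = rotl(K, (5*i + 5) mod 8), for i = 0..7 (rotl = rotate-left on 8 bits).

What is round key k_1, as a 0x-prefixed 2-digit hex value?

K = 0xA0
k_0 = rotl(K, (5*0+5) mod 8) = rotl(K, 5) = 0x14
k_1 = rotl(K, (5*1+5) mod 8) = rotl(K, 2) = 0x82

0x82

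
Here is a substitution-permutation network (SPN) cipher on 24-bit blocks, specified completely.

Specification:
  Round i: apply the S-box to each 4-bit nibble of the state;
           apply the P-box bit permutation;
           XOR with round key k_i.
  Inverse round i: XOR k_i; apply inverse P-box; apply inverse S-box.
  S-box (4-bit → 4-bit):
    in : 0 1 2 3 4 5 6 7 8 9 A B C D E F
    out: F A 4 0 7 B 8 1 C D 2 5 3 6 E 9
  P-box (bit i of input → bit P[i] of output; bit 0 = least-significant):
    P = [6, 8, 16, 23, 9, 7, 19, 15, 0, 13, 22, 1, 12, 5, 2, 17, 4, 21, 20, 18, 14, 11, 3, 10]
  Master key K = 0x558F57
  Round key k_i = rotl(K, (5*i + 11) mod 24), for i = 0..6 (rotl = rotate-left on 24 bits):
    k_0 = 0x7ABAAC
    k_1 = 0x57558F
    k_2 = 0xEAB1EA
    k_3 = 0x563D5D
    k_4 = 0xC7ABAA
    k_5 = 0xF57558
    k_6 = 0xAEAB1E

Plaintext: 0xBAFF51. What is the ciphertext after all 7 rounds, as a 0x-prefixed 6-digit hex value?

0x925B94

s_0 = plaintext = 0xBAFF51
s_1 = Round(s_0, k_0) = 0xD86927
s_2 = Round(s_1, k_1) = 0x095DC4
s_3 = Round(s_2, k_2) = 0xBDCE12
s_4 = Round(s_3, k_3) = 0x27CDF7
s_5 = Round(s_4, k_4) = 0x8719D2
s_6 = Round(s_5, k_5) = 0xBE71E3
s_7 = Round(s_6, k_6) = 0x925B94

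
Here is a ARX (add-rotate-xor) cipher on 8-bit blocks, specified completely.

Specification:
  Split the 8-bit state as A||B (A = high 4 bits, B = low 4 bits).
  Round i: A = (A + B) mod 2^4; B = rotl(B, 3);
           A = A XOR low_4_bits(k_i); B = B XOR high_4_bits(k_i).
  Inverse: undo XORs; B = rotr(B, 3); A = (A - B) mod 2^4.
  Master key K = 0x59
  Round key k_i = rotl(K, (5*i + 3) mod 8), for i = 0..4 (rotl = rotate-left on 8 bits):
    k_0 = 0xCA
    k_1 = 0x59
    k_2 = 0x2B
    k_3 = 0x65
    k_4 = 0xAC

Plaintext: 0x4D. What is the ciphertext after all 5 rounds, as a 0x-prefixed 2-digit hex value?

s_0 = plaintext = 0x4D
s_1 = Round(s_0, k_0) = 0xB2
s_2 = Round(s_1, k_1) = 0x44
s_3 = Round(s_2, k_2) = 0x30
s_4 = Round(s_3, k_3) = 0x66
s_5 = Round(s_4, k_4) = 0x09

0x09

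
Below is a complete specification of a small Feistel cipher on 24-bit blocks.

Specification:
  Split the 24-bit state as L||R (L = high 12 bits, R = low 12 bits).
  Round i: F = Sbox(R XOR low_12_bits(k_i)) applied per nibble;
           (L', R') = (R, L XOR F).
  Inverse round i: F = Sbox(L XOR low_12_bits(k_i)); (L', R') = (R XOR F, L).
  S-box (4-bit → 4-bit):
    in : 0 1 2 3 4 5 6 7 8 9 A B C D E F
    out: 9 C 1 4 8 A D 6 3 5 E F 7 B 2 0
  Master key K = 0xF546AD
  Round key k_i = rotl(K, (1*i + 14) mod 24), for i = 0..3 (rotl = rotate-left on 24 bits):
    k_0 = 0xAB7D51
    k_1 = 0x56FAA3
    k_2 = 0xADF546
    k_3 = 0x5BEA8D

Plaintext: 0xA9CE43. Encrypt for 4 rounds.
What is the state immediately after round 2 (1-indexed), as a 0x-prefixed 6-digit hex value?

s_0 = plaintext = 0xA9CE43
s_1 = Round(s_0, k_0) = 0xE43E5D
s_2 = Round(s_1, k_1) = 0xE5D641
s_3 = Round(s_2, k_2) = 0x641ACB
s_4 = Round(s_3, k_3) = 0xACBFCC

0xE5D641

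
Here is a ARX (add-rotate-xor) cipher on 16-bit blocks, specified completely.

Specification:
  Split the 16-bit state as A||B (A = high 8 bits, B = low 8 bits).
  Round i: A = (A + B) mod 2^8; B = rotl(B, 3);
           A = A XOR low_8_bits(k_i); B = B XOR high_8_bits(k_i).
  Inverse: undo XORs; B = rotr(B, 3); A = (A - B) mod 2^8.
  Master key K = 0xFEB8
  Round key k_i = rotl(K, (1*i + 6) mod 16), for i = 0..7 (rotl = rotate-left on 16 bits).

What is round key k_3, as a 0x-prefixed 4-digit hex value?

K = 0xFEB8
k_0 = rotl(K, (1*0+6) mod 16) = rotl(K, 6) = 0xAE3F
k_1 = rotl(K, (1*1+6) mod 16) = rotl(K, 7) = 0x5C7F
k_2 = rotl(K, (1*2+6) mod 16) = rotl(K, 8) = 0xB8FE
k_3 = rotl(K, (1*3+6) mod 16) = rotl(K, 9) = 0x71FD

0x71FD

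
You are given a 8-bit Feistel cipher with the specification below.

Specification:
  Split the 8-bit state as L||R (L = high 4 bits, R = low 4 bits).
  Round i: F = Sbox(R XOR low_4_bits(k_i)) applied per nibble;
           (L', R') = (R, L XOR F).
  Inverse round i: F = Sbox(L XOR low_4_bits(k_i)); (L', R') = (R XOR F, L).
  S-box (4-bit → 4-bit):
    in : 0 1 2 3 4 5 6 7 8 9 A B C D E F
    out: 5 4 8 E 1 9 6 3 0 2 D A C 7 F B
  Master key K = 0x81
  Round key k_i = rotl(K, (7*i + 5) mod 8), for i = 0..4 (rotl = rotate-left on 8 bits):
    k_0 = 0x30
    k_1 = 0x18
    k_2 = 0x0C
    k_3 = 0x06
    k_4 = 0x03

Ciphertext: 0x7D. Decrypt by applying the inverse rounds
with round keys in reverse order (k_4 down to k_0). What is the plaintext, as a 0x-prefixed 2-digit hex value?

0x22

s_0 = ciphertext = 0x7D
s_1 = InvRound(s_0, k_4) = 0xC7
s_2 = InvRound(s_1, k_3) = 0xAC
s_3 = InvRound(s_2, k_2) = 0xAA
s_4 = InvRound(s_3, k_1) = 0x2A
s_5 = InvRound(s_4, k_0) = 0x22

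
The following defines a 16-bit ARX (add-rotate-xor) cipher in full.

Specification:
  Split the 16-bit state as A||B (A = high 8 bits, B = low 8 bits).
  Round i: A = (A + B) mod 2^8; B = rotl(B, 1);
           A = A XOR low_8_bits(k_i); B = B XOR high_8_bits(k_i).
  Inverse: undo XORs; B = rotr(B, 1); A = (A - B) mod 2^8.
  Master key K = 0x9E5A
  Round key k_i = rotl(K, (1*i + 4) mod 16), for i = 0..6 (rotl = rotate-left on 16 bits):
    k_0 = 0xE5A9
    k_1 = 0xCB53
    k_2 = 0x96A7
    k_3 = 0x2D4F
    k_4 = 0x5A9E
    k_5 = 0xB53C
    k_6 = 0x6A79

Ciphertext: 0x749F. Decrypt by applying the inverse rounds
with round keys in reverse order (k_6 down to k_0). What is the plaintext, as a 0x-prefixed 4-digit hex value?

0xC7EF

s_0 = ciphertext = 0x749F
s_1 = InvRound(s_0, k_6) = 0x13FA
s_2 = InvRound(s_1, k_5) = 0x88A7
s_3 = InvRound(s_2, k_4) = 0x18FE
s_4 = InvRound(s_3, k_3) = 0x6EE9
s_5 = InvRound(s_4, k_2) = 0x0ABF
s_6 = InvRound(s_5, k_1) = 0x1F3A
s_7 = InvRound(s_6, k_0) = 0xC7EF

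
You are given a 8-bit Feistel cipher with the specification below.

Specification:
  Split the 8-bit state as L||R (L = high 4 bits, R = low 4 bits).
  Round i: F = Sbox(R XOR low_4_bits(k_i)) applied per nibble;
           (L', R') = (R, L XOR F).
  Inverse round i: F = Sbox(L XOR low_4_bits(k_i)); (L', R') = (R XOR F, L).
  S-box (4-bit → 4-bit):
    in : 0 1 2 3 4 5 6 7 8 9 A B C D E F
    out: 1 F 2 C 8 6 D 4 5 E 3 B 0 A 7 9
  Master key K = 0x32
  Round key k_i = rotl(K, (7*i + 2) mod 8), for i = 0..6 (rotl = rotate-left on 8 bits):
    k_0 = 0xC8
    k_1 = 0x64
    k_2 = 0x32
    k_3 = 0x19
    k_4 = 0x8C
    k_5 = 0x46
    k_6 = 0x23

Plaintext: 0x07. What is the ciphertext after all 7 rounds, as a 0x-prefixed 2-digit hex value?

0xA7

s_0 = plaintext = 0x07
s_1 = Round(s_0, k_0) = 0x79
s_2 = Round(s_1, k_1) = 0x9D
s_3 = Round(s_2, k_2) = 0xD0
s_4 = Round(s_3, k_3) = 0x03
s_5 = Round(s_4, k_4) = 0x39
s_6 = Round(s_5, k_5) = 0x9A
s_7 = Round(s_6, k_6) = 0xA7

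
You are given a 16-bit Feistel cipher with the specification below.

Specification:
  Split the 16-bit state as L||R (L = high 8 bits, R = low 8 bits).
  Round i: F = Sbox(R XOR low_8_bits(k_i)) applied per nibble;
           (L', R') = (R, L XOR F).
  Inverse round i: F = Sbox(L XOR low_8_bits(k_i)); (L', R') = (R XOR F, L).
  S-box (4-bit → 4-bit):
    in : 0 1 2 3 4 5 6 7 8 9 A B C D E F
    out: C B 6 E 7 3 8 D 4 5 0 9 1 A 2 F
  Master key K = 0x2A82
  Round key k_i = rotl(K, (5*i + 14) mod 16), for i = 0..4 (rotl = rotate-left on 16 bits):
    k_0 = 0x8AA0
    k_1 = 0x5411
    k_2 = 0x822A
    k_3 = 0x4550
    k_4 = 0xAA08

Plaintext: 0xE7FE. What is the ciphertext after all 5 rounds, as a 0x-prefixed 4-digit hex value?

s_0 = plaintext = 0xE7FE
s_1 = Round(s_0, k_0) = 0xFED5
s_2 = Round(s_1, k_1) = 0xD5E9
s_3 = Round(s_2, k_2) = 0xE9CB
s_4 = Round(s_3, k_3) = 0xCBB0
s_5 = Round(s_4, k_4) = 0xB05F

0xB05F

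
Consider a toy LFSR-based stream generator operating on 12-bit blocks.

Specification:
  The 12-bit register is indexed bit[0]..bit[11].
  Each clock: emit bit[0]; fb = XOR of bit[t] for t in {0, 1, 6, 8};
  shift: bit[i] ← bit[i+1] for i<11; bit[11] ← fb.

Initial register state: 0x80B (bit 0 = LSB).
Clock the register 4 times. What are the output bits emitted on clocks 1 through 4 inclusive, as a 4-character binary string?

1101

reg_0 = 0x80B
clock 1: out=1, reg = 0x405
clock 2: out=1, reg = 0xA02
clock 3: out=0, reg = 0xD01
clock 4: out=1, reg = 0x680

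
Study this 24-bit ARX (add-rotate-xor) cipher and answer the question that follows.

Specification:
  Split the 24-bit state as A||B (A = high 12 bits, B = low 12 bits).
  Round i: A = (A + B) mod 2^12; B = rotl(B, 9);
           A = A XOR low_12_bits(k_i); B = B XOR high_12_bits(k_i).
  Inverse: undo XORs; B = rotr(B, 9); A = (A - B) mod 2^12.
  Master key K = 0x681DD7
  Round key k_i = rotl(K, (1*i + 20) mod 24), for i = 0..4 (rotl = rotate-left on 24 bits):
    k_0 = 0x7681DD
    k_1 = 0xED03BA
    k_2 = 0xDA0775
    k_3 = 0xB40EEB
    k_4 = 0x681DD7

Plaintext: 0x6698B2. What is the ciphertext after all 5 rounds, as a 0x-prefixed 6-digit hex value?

0x8B9B26

s_0 = plaintext = 0x6698B2
s_1 = Round(s_0, k_0) = 0xEC627E
s_2 = Round(s_1, k_1) = 0x2FE29F
s_3 = Round(s_2, k_2) = 0x2E83F3
s_4 = Round(s_3, k_3) = 0x830D3E
s_5 = Round(s_4, k_4) = 0x8B9B26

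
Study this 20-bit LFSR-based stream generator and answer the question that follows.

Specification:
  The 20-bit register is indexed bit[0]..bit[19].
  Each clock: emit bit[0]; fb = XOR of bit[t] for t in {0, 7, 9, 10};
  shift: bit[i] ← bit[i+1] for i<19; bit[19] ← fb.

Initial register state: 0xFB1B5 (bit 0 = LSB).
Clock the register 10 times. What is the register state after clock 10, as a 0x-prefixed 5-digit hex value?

reg_0 = 0xFB1B5
clock 1: out=1, reg = 0x7D8DA
clock 2: out=0, reg = 0xBEC6D
clock 3: out=1, reg = 0x5F636
clock 4: out=0, reg = 0x2FB1B
clock 5: out=1, reg = 0x17D8D
clock 6: out=1, reg = 0x8BEC6
clock 7: out=0, reg = 0xC5F63
clock 8: out=1, reg = 0xE2FB1
clock 9: out=1, reg = 0x717D8
clock 10: out=0, reg = 0xB8BEC

0xB8BEC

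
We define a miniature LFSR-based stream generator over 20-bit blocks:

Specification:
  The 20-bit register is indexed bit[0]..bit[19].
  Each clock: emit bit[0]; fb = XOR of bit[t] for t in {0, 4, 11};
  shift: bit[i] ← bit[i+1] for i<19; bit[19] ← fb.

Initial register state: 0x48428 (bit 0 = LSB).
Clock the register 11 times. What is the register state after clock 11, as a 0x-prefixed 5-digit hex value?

0x1F490

reg_0 = 0x48428
clock 1: out=0, reg = 0x24214
clock 2: out=0, reg = 0x9210A
clock 3: out=0, reg = 0x49085
clock 4: out=1, reg = 0xA4842
clock 5: out=0, reg = 0xD2421
clock 6: out=1, reg = 0xE9210
clock 7: out=0, reg = 0xF4908
clock 8: out=0, reg = 0xFA484
clock 9: out=0, reg = 0x7D242
clock 10: out=0, reg = 0x3E921
clock 11: out=1, reg = 0x1F490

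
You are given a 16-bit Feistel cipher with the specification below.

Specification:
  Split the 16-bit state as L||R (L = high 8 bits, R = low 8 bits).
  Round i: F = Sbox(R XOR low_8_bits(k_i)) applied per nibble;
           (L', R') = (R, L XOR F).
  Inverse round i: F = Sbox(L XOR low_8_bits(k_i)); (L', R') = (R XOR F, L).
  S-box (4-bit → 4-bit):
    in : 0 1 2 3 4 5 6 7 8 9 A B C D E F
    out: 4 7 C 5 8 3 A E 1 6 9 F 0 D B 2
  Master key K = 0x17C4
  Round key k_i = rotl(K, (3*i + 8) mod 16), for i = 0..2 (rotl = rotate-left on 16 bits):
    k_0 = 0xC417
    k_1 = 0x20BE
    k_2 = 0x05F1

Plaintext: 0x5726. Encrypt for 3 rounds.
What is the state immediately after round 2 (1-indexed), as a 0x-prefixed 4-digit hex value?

s_0 = plaintext = 0x5726
s_1 = Round(s_0, k_0) = 0x2600
s_2 = Round(s_1, k_1) = 0x00DD
s_3 = Round(s_2, k_2) = 0xDDC0

0x00DD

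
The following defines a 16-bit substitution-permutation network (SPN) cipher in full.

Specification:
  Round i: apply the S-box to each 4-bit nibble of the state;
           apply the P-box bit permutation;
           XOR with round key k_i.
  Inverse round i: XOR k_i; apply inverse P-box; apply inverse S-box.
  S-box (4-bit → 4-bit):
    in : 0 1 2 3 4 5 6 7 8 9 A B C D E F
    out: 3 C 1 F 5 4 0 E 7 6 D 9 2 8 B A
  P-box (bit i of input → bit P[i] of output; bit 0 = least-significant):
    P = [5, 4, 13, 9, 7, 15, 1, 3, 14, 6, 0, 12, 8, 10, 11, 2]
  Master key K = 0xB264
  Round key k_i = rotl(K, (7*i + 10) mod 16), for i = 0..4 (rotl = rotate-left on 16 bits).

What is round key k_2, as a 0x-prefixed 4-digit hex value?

0x64B2

K = 0xB264
k_0 = rotl(K, (7*0+10) mod 16) = rotl(K, 10) = 0x92C9
k_1 = rotl(K, (7*1+10) mod 16) = rotl(K, 1) = 0x64C9
k_2 = rotl(K, (7*2+10) mod 16) = rotl(K, 8) = 0x64B2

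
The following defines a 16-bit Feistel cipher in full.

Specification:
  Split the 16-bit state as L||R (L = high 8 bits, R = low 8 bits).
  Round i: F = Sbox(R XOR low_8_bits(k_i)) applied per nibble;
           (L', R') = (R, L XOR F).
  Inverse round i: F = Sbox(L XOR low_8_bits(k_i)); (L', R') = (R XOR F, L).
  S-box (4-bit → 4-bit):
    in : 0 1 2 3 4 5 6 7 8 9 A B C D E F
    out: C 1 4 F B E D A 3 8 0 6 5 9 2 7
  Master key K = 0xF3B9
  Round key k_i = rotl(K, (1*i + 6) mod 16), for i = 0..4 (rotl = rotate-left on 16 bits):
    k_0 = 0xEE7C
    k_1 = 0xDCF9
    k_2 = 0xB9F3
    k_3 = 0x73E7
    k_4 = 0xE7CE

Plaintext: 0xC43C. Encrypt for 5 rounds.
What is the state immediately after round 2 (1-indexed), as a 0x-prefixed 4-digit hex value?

0x780D

s_0 = plaintext = 0xC43C
s_1 = Round(s_0, k_0) = 0x3C78
s_2 = Round(s_1, k_1) = 0x780D
s_3 = Round(s_2, k_2) = 0x0D0A
s_4 = Round(s_3, k_3) = 0x0A24
s_5 = Round(s_4, k_4) = 0x242A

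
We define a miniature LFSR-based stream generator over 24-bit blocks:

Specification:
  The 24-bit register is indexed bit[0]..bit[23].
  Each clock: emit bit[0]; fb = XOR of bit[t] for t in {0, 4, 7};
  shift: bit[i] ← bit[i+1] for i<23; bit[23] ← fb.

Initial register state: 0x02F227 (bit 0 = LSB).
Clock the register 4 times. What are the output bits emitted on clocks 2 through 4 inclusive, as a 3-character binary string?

reg_0 = 0x02F227
clock 1: out=1, reg = 0x817913
clock 2: out=1, reg = 0x40BC89
clock 3: out=1, reg = 0x205E44
clock 4: out=0, reg = 0x102F22

110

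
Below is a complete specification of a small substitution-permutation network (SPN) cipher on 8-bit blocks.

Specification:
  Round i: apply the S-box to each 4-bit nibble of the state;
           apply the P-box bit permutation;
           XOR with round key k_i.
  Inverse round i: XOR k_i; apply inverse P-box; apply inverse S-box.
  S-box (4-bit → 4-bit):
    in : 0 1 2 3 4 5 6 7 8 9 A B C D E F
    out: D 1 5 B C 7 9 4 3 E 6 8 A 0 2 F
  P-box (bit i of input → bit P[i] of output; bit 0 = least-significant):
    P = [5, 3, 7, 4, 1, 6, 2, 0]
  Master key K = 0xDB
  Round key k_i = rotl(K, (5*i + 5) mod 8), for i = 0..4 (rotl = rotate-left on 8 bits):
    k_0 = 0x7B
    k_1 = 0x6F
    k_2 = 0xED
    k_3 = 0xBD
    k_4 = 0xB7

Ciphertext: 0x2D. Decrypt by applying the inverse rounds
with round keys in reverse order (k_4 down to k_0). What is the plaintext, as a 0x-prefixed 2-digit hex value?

s_0 = ciphertext = 0x2D
s_1 = InvRound(s_0, k_4) = 0x19
s_2 = InvRound(s_1, k_3) = 0x72
s_3 = InvRound(s_2, k_2) = 0x09
s_4 = InvRound(s_3, k_1) = 0x51
s_5 = InvRound(s_4, k_0) = 0x18

0x18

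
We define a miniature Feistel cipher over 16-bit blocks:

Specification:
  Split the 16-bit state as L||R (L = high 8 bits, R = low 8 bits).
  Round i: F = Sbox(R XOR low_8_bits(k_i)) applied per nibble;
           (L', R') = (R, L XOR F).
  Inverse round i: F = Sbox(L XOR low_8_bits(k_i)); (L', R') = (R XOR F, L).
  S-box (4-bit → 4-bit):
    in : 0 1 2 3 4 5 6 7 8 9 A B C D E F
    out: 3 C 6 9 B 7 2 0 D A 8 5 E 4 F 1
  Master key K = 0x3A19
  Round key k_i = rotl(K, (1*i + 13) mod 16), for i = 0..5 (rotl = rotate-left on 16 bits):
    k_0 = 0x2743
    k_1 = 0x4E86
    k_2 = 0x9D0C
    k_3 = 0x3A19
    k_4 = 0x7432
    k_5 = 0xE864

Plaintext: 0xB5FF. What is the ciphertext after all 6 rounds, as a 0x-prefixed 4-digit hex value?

0xFA22

s_0 = plaintext = 0xB5FF
s_1 = Round(s_0, k_0) = 0xFFEB
s_2 = Round(s_1, k_1) = 0xEBDB
s_3 = Round(s_2, k_2) = 0xDBAB
s_4 = Round(s_3, k_3) = 0xAB8D
s_5 = Round(s_4, k_4) = 0x8DFA
s_6 = Round(s_5, k_5) = 0xFA22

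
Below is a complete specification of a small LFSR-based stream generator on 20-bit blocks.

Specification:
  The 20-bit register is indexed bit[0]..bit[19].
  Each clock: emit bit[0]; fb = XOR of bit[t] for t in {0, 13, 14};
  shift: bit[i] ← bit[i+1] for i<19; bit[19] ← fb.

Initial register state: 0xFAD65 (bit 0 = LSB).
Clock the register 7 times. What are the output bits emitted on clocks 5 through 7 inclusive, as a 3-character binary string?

reg_0 = 0xFAD65
clock 1: out=1, reg = 0x7D6B2
clock 2: out=0, reg = 0xBEB59
clock 3: out=1, reg = 0xDF5AC
clock 4: out=0, reg = 0x6FAD6
clock 5: out=0, reg = 0x37D6B
clock 6: out=1, reg = 0x9BEB5
clock 7: out=1, reg = 0x4DF5A

011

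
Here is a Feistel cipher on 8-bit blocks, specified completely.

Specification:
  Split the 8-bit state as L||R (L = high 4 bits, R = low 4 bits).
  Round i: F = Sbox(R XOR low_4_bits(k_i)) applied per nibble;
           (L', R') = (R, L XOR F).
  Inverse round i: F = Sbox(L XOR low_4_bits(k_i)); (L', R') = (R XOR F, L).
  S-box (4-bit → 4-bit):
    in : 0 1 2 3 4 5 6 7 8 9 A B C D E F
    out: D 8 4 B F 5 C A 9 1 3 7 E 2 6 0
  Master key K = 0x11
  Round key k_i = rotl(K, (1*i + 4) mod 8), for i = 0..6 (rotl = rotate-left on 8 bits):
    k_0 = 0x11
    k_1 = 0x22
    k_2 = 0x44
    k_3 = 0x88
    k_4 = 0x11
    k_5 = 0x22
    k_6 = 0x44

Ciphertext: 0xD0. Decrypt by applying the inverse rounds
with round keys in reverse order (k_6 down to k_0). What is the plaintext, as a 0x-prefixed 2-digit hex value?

0xF4

s_0 = ciphertext = 0xD0
s_1 = InvRound(s_0, k_6) = 0x1D
s_2 = InvRound(s_1, k_5) = 0x61
s_3 = InvRound(s_2, k_4) = 0xB6
s_4 = InvRound(s_3, k_3) = 0xDB
s_5 = InvRound(s_4, k_2) = 0xAD
s_6 = InvRound(s_5, k_1) = 0x4A
s_7 = InvRound(s_6, k_0) = 0xF4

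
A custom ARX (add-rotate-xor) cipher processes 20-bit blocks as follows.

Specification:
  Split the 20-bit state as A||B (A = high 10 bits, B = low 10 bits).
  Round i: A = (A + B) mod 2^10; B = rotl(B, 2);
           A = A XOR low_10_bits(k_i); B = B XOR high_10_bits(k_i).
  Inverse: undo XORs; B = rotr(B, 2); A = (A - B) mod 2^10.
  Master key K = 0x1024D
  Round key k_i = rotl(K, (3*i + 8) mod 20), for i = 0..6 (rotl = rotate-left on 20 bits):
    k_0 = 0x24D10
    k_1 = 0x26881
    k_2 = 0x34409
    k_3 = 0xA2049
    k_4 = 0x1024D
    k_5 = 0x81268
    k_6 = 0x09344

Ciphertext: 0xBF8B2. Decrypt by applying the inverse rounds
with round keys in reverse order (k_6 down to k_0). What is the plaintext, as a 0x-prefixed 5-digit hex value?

s_0 = ciphertext = 0xBF8B2
s_1 = InvRound(s_0, k_6) = 0xE5625
s_2 = InvRound(s_1, k_5) = 0x3D508
s_3 = InvRound(s_2, k_4) = 0x99852
s_4 = InvRound(s_3, k_3) = 0xDE6B6
s_5 = InvRound(s_4, k_2) = 0xF5F99
s_6 = InvRound(s_5, k_1) = 0xE5BC0
s_7 = InvRound(s_6, k_0) = 0xACBD4

0xACBD4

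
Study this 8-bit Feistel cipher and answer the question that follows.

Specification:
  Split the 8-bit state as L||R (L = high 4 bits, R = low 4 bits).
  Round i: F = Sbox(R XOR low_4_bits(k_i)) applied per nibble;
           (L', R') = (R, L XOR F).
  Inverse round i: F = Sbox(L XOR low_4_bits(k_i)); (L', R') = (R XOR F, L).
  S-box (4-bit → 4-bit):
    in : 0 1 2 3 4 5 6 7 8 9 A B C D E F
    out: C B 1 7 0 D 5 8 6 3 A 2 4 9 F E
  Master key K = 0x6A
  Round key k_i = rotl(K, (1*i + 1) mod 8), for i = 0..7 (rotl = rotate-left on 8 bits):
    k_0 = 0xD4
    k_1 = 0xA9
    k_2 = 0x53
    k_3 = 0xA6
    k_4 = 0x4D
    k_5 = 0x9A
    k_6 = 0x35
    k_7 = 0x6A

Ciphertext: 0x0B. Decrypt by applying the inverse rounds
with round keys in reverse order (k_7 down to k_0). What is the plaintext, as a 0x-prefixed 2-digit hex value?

s_0 = ciphertext = 0x0B
s_1 = InvRound(s_0, k_7) = 0x10
s_2 = InvRound(s_1, k_6) = 0x01
s_3 = InvRound(s_2, k_5) = 0xB0
s_4 = InvRound(s_3, k_4) = 0x5B
s_5 = InvRound(s_4, k_3) = 0xC5
s_6 = InvRound(s_5, k_2) = 0xBC
s_7 = InvRound(s_6, k_1) = 0xDB
s_8 = InvRound(s_7, k_0) = 0x8D

0x8D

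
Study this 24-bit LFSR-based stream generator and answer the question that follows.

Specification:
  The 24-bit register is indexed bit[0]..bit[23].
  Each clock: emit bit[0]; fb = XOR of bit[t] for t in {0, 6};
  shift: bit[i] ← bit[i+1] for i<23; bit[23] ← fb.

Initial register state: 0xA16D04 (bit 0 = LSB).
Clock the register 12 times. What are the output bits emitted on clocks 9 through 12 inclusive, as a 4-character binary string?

reg_0 = 0xA16D04
clock 1: out=0, reg = 0x50B682
clock 2: out=0, reg = 0x285B41
clock 3: out=1, reg = 0x142DA0
clock 4: out=0, reg = 0x0A16D0
clock 5: out=0, reg = 0x850B68
clock 6: out=0, reg = 0xC285B4
clock 7: out=0, reg = 0x6142DA
clock 8: out=0, reg = 0xB0A16D
clock 9: out=1, reg = 0x5850B6
clock 10: out=0, reg = 0x2C285B
clock 11: out=1, reg = 0x16142D
clock 12: out=1, reg = 0x8B0A16

1011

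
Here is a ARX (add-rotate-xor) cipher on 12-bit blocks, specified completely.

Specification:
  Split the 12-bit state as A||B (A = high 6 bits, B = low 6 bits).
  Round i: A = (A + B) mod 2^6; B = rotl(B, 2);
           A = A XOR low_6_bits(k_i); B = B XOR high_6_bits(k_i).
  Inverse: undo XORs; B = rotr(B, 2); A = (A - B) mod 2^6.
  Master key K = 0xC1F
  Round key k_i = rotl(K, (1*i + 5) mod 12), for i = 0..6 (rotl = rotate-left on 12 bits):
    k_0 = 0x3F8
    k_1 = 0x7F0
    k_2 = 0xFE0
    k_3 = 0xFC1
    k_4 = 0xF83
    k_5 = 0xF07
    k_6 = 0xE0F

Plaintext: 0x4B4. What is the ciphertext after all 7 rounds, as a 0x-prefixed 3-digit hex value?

s_0 = plaintext = 0x4B4
s_1 = Round(s_0, k_0) = 0xF9C
s_2 = Round(s_1, k_1) = 0xAAE
s_3 = Round(s_2, k_2) = 0xE05
s_4 = Round(s_3, k_3) = 0xF2B
s_5 = Round(s_4, k_4) = 0x910
s_6 = Round(s_5, k_5) = 0xCFD
s_7 = Round(s_6, k_6) = 0xFCF

0xFCF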